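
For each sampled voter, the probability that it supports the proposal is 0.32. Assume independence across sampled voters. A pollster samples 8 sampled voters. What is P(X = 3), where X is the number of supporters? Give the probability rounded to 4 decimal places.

X ~ Binomial(n=8, p=0.32).
P(X=3) = C(8,3) · p^3 · (1−p)^5
= 56 · 0.032768 · 0.14539 = 0.266798

0.2668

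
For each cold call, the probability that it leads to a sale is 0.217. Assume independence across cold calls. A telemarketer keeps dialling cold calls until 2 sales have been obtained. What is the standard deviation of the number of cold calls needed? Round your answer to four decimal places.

5.7668

Y = total cold calls until the second success; negative binomial with r=2, p=0.217.
SD(Y) = √[r(1−p)/p²] = √(33.256174) = 5.766817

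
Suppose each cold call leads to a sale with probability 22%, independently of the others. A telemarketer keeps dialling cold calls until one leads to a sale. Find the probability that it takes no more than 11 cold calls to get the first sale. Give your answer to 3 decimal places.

0.935

Y = number of cold calls to the first success; geometric, p = 0.22.
P(Y ≤ 11) = 1 − (1−p)^11 = 1 − 0.06502 = 0.93498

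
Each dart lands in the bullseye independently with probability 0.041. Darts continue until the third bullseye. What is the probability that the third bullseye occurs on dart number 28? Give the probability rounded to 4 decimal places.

0.0085

Y = trial on which the third success occurs; negative binomial, r=3, p=0.041.
P(Y=28) = C(27,2) · p^3 · (1−p)^25
= 351 · 6.8921e-05 · 0.35113 = 0.008494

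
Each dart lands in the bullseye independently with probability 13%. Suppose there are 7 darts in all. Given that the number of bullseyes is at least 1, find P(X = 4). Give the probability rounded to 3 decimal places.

0.011

X ~ Binomial(7, 0.13). Want P(X=4 | X≥1) = P(X=4) / P(X≥1).
P(X=4) = C(7,4)·0.13^4·0.87^3 = 0.00658
P(X≥1) = 1 − 0.37725 = 0.62275
Ratio = 0.00658 / 0.62275 = 0.01057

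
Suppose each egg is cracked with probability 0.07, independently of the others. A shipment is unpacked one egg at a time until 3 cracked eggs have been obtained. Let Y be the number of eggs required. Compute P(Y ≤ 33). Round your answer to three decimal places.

0.410

Finishing within 33 eggs ⇔ at least 3 successes in the first 33. With X ~ Binomial(33, 0.07), P(Y ≤ 33) = 1 − P(X ≤ 2).
  k=0: C(33,0)·0.07^0·0.93^33 = 0.09119
  k=1: C(33,1)·0.07^1·0.93^32 = 0.22650
  k=2: C(33,2)·0.07^2·0.93^31 = 0.27277
1 − 0.59046 = 0.40954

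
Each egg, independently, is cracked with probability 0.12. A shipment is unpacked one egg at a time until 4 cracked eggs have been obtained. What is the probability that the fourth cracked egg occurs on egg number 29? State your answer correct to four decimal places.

0.0278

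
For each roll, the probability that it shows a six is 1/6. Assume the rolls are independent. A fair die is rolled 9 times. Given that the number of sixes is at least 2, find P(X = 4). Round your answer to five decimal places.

0.08543

X ~ Binomial(9, 0.166667). Want P(X=4 | X≥2) = P(X=4) / P(X≥2).
P(X=4) = C(9,4)·0.166667^4·0.833333^5 = 0.0390714
P(X≥2) = 1 − 0.1938067 − 0.3488521 = 0.4573412
Ratio = 0.0390714 / 0.4573412 = 0.0854317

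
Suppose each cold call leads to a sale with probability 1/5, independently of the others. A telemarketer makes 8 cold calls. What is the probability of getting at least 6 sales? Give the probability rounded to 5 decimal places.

0.00123

X ~ Binomial(8, 0.20); P(X ≥ 6) = Σ C(8,k) p^k (1−p)^(8−k) over k:
  k=6: C(8,6)·0.20^6·0.80^2 = 0.0011469
  k=7: C(8,7)·0.20^7·0.80^1 = 0.0000819
  k=8: C(8,8)·0.20^8·0.80^0 = 0.0000026
Total = 0.0012314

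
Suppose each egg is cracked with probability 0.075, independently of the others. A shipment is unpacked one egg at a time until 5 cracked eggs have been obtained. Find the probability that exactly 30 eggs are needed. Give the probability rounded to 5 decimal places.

0.00803

Y = trial on which the fifth success occurs; negative binomial, r=5, p=0.075.
P(Y=30) = C(29,4) · p^5 · (1−p)^25
= 23751 · 2.373e-06 · 0.14241 = 0.0080266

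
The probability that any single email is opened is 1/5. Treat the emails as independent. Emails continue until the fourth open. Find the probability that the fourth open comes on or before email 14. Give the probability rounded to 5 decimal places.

Finishing within 14 emails ⇔ at least 4 successes in the first 14. With X ~ Binomial(14, 0.20), P(Y ≤ 14) = 1 − P(X ≤ 3).
  k=0: C(14,0)·0.20^0·0.80^14 = 0.0439805
  k=1: C(14,1)·0.20^1·0.80^13 = 0.1539316
  k=2: C(14,2)·0.20^2·0.80^12 = 0.2501389
  k=3: C(14,3)·0.20^3·0.80^11 = 0.2501389
1 − 0.6981899 = 0.3018101

0.30181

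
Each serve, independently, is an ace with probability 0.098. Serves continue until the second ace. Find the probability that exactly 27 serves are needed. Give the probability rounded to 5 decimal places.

Y = trial on which the second success occurs; negative binomial, r=2, p=0.098.
P(Y=27) = C(26,1) · p^2 · (1−p)^25
= 26 · 0.009604 · 0.075886 = 0.0189491

0.01895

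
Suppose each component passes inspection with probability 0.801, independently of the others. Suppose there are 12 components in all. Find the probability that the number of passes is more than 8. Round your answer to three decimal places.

0.797

X ~ Binomial(12, 0.801); P(X ≥ 9) = Σ C(12,k) p^k (1−p)^(12−k) over k:
  k=9: C(12,9)·0.801^9·0.199^3 = 0.23533
  k=10: C(12,10)·0.801^10·0.199^2 = 0.28417
  k=11: C(12,11)·0.801^11·0.199^1 = 0.20797
  k=12: C(12,12)·0.801^12·0.199^0 = 0.06976
Total = 0.79722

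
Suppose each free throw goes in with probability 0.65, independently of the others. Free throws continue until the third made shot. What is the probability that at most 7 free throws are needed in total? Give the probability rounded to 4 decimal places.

0.9444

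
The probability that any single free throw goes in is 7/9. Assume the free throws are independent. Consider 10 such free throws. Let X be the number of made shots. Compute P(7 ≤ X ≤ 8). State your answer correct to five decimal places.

0.52434

X ~ Binomial(10, 0.777778); P(7 ≤ X ≤ 8) = Σ C(10,k) p^k (1−p)^(10−k) over k:
  k=7: C(10,7)·0.777778^7·0.222222^3 = 0.2267422
  k=8: C(10,8)·0.777778^8·0.222222^2 = 0.2975992
Total = 0.5243414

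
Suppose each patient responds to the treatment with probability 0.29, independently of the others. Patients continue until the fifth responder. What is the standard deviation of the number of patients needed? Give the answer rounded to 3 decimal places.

6.497

Y = total patients until the fifth success; negative binomial with r=5, p=0.29.
SD(Y) = √[r(1−p)/p²] = √(42.21165) = 6.49705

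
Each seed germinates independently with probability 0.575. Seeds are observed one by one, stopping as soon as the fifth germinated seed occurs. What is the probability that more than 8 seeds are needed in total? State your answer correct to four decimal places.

0.4644

Needing more than 8 seeds ⇔ fewer than 5 successes in the first 8. With X ~ Binomial(8, 0.575), P(Y > 8) = P(X ≤ 4).
  k=0: C(8,0)·0.575^0·0.425^8 = 0.001064
  k=1: C(8,1)·0.575^1·0.425^7 = 0.011521
  k=2: C(8,2)·0.575^2·0.425^6 = 0.054554
  k=3: C(8,3)·0.575^3·0.425^5 = 0.147617
  k=4: C(8,4)·0.575^4·0.425^4 = 0.249646
P(X ≤ 4) = 0.464402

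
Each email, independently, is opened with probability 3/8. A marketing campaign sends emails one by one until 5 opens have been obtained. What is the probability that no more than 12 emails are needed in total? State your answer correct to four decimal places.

Finishing within 12 emails ⇔ at least 5 successes in the first 12. With X ~ Binomial(12, 0.375), P(Y ≤ 12) = 1 − P(X ≤ 4).
  k=0: C(12,0)·0.375^0·0.625^12 = 0.003553
  k=1: C(12,1)·0.375^1·0.625^11 = 0.025580
  k=2: C(12,2)·0.375^2·0.625^10 = 0.084412
  k=3: C(12,3)·0.375^3·0.625^9 = 0.168825
  k=4: C(12,4)·0.375^4·0.625^8 = 0.227914
1 − 0.510283 = 0.489717

0.4897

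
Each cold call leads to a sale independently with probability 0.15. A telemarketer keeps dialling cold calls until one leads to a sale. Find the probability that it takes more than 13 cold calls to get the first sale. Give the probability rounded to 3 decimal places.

Y = number of cold calls to the first success; geometric, p = 0.15.
P(Y > 13) = P(first 13 all fail) = (1−p)^13 = 0.12091

0.121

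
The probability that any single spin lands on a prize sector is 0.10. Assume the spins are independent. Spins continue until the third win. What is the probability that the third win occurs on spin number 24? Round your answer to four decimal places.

Y = trial on which the third success occurs; negative binomial, r=3, p=0.10.
P(Y=24) = C(23,2) · p^3 · (1−p)^21
= 253 · 0.001 · 0.10942 = 0.027683

0.0277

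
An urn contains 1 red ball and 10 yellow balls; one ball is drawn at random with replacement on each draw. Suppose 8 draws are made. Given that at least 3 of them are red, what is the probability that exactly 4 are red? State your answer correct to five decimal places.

0.11008

X ~ Binomial(8, 0.090909). Want P(X=4 | X≥3) = P(X=4) / P(X≥3).
P(X=4) = C(8,4)·0.090909^4·0.909091^4 = 0.0032656
P(X≥3) = 1 − 0.4665074 − 0.3732059 − 0.1306221 = 0.0296646
Ratio = 0.0032656 / 0.0296646 = 0.1100823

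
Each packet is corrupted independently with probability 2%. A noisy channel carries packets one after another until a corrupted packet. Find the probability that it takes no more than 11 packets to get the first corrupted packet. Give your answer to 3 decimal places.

Y = number of packets to the first success; geometric, p = 0.02.
P(Y ≤ 11) = 1 − (1−p)^11 = 1 − 0.80073 = 0.19927

0.199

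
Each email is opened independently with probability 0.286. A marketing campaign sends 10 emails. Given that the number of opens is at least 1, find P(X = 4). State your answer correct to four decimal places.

X ~ Binomial(10, 0.286). Want P(X=4 | X≥1) = P(X=4) / P(X≥1).
P(X=4) = C(10,4)·0.286^4·0.714^6 = 0.186154
P(X≥1) = 1 − 0.034434 = 0.965566
Ratio = 0.186154 / 0.965566 = 0.192793

0.1928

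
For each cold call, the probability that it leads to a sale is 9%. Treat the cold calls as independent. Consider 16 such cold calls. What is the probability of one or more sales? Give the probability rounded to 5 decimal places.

0.77886

P(at least one) = 1 − P(none) = 1 − (1 − 0.09)^16
= 1 − 0.2211374 = 0.7788626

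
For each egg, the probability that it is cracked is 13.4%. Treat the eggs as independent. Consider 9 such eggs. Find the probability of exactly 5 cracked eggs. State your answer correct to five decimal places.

X ~ Binomial(n=9, p=0.134).
P(X=5) = C(9,5) · p^5 · (1−p)^4
= 126 · 4.3204e-05 · 0.56243 = 0.0030617

0.00306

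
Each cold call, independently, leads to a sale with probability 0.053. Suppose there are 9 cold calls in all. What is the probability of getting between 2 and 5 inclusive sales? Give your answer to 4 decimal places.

0.0789

X ~ Binomial(9, 0.053); P(2 ≤ X ≤ 5) = Σ C(9,k) p^k (1−p)^(9−k) over k:
  k=2: C(9,2)·0.053^2·0.947^7 = 0.069072
  k=3: C(9,3)·0.053^3·0.947^6 = 0.009020
  k=4: C(9,4)·0.053^4·0.947^5 = 0.000757
  k=5: C(9,5)·0.053^5·0.947^4 = 0.000042
Total = 0.078892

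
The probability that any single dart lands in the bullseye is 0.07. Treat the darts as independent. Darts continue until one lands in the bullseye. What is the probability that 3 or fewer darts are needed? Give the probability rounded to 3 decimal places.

Y = number of darts to the first success; geometric, p = 0.07.
P(Y ≤ 3) = 1 − (1−p)^3 = 1 − 0.80436 = 0.19564

0.196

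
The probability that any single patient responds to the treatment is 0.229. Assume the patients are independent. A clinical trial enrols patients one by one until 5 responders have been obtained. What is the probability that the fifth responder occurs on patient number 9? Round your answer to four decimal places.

0.0156

Y = trial on which the fifth success occurs; negative binomial, r=5, p=0.229.
P(Y=9) = C(8,4) · p^5 · (1−p)^4
= 70 · 0.00062976 · 0.35336 = 0.015577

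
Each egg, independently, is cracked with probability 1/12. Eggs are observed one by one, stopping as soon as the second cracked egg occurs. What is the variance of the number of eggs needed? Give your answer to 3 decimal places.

Y = total eggs until the second success; negative binomial with r=2, p=0.083333.
Var(Y) = r(1−p)/p² = 2·0.916667 / 0.083333² = 264.00000

264.000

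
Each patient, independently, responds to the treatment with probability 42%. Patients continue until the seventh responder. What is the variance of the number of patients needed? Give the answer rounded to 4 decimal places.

23.0159

Y = total patients until the seventh success; negative binomial with r=7, p=0.42.
Var(Y) = r(1−p)/p² = 7·0.58 / 0.42² = 23.015873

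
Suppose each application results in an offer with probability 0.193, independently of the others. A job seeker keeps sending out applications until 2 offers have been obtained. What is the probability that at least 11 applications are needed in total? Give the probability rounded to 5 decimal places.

0.39732

Needing more than 10 applications ⇔ fewer than 2 successes in the first 10. With X ~ Binomial(10, 0.193), P(Y > 10) = P(X ≤ 1).
  k=0: C(10,0)·0.193^0·0.807^10 = 0.1171481
  k=1: C(10,1)·0.193^1·0.807^9 = 0.2801684
P(X ≤ 1) = 0.3973165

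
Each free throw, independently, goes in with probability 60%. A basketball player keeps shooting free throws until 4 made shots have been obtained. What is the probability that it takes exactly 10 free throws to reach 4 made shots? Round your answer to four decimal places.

Y = trial on which the fourth success occurs; negative binomial, r=4, p=0.60.
P(Y=10) = C(9,3) · p^4 · (1−p)^6
= 84 · 0.1296 · 0.004096 = 0.044591

0.0446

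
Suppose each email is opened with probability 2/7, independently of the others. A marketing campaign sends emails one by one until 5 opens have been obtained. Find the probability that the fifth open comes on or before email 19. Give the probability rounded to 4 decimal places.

0.6700

Finishing within 19 emails ⇔ at least 5 successes in the first 19. With X ~ Binomial(19, 0.285714), P(Y ≤ 19) = 1 − P(X ≤ 4).
  k=0: C(19,0)·0.285714^0·0.714286^19 = 0.001673
  k=1: C(19,1)·0.285714^1·0.714286^18 = 0.012717
  k=2: C(19,2)·0.285714^2·0.714286^17 = 0.045781
  k=3: C(19,3)·0.285714^3·0.714286^16 = 0.103770
  k=4: C(19,4)·0.285714^4·0.714286^15 = 0.166032
1 − 0.329973 = 0.670027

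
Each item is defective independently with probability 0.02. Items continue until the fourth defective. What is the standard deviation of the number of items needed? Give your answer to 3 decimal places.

Y = total items until the fourth success; negative binomial with r=4, p=0.02.
SD(Y) = √[r(1−p)/p²] = √(9800.00000) = 98.99495

98.995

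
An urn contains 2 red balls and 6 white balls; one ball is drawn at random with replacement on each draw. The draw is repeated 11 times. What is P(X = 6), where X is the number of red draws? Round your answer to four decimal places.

X ~ Binomial(n=11, p=0.25).
P(X=6) = C(11,6) · p^6 · (1−p)^5
= 462 · 0.00024414 · 0.2373 = 0.026766

0.0268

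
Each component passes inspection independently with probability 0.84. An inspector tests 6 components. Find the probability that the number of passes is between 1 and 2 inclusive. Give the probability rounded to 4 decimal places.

0.0075

X ~ Binomial(6, 0.84); P(1 ≤ X ≤ 2) = Σ C(6,k) p^k (1−p)^(6−k) over k:
  k=1: C(6,1)·0.84^1·0.16^5 = 0.000528
  k=2: C(6,2)·0.84^2·0.16^4 = 0.006936
Total = 0.007465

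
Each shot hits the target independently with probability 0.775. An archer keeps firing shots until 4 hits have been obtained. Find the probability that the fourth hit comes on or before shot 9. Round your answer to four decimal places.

0.9942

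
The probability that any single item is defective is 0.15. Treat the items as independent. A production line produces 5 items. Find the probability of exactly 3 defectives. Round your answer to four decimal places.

X ~ Binomial(n=5, p=0.15).
P(X=3) = C(5,3) · p^3 · (1−p)^2
= 10 · 0.003375 · 0.7225 = 0.024384

0.0244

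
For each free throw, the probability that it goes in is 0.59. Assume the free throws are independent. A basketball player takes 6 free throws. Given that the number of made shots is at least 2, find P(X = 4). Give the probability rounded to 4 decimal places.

X ~ Binomial(6, 0.59). Want P(X=4 | X≥2) = P(X=4) / P(X≥2).
P(X=4) = C(6,4)·0.59^4·0.41^2 = 0.305539
P(X≥2) = 1 − 0.004750 − 0.041013 = 0.954237
Ratio = 0.305539 / 0.954237 = 0.320192

0.3202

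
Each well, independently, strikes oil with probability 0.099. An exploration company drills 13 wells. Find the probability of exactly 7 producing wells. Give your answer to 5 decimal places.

X ~ Binomial(n=13, p=0.099).
P(X=7) = C(13,7) · p^7 · (1−p)^6
= 1716 · 9.3207e-08 · 0.53499 = 0.0000856

0.00009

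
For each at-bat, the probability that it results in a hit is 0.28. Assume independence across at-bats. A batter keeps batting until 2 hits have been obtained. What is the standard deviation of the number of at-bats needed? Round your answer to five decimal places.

Y = total at-bats until the second success; negative binomial with r=2, p=0.28.
SD(Y) = √[r(1−p)/p²] = √(18.3673469) = 4.2857143

4.28571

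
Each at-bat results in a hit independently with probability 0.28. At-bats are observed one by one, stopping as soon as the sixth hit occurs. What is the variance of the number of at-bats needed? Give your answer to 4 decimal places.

Y = total at-bats until the sixth success; negative binomial with r=6, p=0.28.
Var(Y) = r(1−p)/p² = 6·0.72 / 0.28² = 55.102041

55.1020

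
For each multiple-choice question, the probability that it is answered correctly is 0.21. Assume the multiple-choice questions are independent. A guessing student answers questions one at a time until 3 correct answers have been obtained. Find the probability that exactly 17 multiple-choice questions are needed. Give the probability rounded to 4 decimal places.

0.0410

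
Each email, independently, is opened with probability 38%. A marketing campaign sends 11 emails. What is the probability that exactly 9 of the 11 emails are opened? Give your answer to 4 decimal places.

X ~ Binomial(n=11, p=0.38).
P(X=9) = C(11,9) · p^9 · (1−p)^2
= 55 · 0.00016522 · 0.3844 = 0.003493

0.0035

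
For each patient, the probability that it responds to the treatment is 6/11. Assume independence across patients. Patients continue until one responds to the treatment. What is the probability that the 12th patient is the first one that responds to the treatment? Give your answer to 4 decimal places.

0.0001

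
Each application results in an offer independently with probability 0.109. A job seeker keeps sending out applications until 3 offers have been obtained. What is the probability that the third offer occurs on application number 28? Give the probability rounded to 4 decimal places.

Y = trial on which the third success occurs; negative binomial, r=3, p=0.109.
P(Y=28) = C(27,2) · p^3 · (1−p)^25
= 351 · 0.001295 · 0.05584 = 0.025382

0.0254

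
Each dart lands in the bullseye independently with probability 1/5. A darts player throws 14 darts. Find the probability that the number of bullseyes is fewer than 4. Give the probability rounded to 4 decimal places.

0.6982

X ~ Binomial(14, 0.20); P(X ≤ 3) = Σ C(14,k) p^k (1−p)^(14−k) over k:
  k=0: C(14,0)·0.20^0·0.80^14 = 0.043980
  k=1: C(14,1)·0.20^1·0.80^13 = 0.153932
  k=2: C(14,2)·0.20^2·0.80^12 = 0.250139
  k=3: C(14,3)·0.20^3·0.80^11 = 0.250139
Total = 0.698190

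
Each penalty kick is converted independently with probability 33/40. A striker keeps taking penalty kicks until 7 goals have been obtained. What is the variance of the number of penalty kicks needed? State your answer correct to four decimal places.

1.7998

Y = total penalty kicks until the seventh success; negative binomial with r=7, p=0.825.
Var(Y) = r(1−p)/p² = 7·0.175 / 0.825² = 1.799816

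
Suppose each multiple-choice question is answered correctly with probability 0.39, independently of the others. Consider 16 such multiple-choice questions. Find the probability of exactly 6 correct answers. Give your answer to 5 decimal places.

0.20101

X ~ Binomial(n=16, p=0.39).
P(X=6) = C(16,6) · p^6 · (1−p)^10
= 8008 · 0.0035187 · 0.0071334 = 0.2010065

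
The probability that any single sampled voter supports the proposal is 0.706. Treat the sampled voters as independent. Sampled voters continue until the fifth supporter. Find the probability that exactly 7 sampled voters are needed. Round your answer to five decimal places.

0.22741

Y = trial on which the fifth success occurs; negative binomial, r=5, p=0.706.
P(Y=7) = C(6,4) · p^5 · (1−p)^2
= 15 · 0.1754 · 0.086436 = 0.2274099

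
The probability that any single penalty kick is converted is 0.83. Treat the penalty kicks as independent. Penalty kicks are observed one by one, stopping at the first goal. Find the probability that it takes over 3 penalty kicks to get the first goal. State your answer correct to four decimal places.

Y = number of penalty kicks to the first success; geometric, p = 0.83.
P(Y > 3) = P(first 3 all fail) = (1−p)^3 = 0.004913

0.0049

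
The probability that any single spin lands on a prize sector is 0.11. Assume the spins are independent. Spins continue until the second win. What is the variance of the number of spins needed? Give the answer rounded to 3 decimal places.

Y = total spins until the second success; negative binomial with r=2, p=0.11.
Var(Y) = r(1−p)/p² = 2·0.89 / 0.11² = 147.10744

147.107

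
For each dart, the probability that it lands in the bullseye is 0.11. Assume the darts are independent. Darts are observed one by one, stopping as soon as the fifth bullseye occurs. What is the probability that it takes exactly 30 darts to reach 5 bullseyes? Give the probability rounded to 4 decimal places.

Y = trial on which the fifth success occurs; negative binomial, r=5, p=0.11.
P(Y=30) = C(29,4) · p^5 · (1−p)^25
= 23751 · 1.6105e-05 · 0.054294 = 0.020768

0.0208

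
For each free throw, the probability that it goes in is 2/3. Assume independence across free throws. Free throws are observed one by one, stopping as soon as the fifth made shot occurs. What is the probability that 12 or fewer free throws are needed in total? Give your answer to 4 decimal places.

Finishing within 12 free throws ⇔ at least 5 successes in the first 12. With X ~ Binomial(12, 0.666667), P(Y ≤ 12) = 1 − P(X ≤ 4).
  k=0: C(12,0)·0.666667^0·0.333333^12 = 0.000002
  k=1: C(12,1)·0.666667^1·0.333333^11 = 0.000045
  k=2: C(12,2)·0.666667^2·0.333333^10 = 0.000497
  k=3: C(12,3)·0.666667^3·0.333333^9 = 0.003312
  k=4: C(12,4)·0.666667^4·0.333333^8 = 0.014903
1 − 0.018758 = 0.981242

0.9812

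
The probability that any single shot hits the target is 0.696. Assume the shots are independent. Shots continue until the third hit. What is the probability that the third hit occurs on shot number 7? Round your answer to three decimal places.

0.043

Y = trial on which the third success occurs; negative binomial, r=3, p=0.696.
P(Y=7) = C(6,2) · p^3 · (1−p)^4
= 15 · 0.33715 · 0.0085407 = 0.04319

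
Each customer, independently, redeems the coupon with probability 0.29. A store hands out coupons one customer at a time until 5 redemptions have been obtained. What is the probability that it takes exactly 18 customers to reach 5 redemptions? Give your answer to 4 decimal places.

0.0569

Y = trial on which the fifth success occurs; negative binomial, r=5, p=0.29.
P(Y=18) = C(17,4) · p^5 · (1−p)^13
= 2380 · 0.0020511 · 0.011651 = 0.056876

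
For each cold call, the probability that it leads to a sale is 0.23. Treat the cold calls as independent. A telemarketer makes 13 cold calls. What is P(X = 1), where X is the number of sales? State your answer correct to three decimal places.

X ~ Binomial(n=13, p=0.23).
P(X=1) = C(13,1) · p^1 · (1−p)^12
= 13 · 0.23 · 0.04344 = 0.12989

0.130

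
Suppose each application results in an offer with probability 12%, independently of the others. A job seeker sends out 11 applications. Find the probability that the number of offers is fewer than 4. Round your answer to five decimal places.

0.96589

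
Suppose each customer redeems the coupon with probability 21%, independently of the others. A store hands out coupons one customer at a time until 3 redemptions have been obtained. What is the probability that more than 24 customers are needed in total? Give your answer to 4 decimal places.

Needing more than 24 customers ⇔ fewer than 3 successes in the first 24. With X ~ Binomial(24, 0.21), P(Y > 24) = P(X ≤ 2).
  k=0: C(24,0)·0.21^0·0.79^24 = 0.003492
  k=1: C(24,1)·0.21^1·0.79^23 = 0.022277
  k=2: C(24,2)·0.21^2·0.79^22 = 0.068099
P(X ≤ 2) = 0.093868

0.0939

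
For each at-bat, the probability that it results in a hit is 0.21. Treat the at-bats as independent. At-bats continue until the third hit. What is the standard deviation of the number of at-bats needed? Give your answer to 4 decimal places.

Y = total at-bats until the third success; negative binomial with r=3, p=0.21.
SD(Y) = √[r(1−p)/p²] = √(53.741497) = 7.330859

7.3309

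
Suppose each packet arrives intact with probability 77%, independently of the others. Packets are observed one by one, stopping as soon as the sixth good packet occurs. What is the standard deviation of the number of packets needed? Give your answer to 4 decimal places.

Y = total packets until the sixth success; negative binomial with r=6, p=0.77.
SD(Y) = √[r(1−p)/p²] = √(2.327543) = 1.525629

1.5256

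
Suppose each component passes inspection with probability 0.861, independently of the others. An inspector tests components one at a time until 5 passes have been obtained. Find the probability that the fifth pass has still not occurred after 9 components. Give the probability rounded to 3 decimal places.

Needing more than 9 components ⇔ fewer than 5 successes in the first 9. With X ~ Binomial(9, 0.861), P(Y > 9) = P(X ≤ 4).
  k=0: C(9,0)·0.861^0·0.139^9 = 0.00000
  k=1: C(9,1)·0.861^1·0.139^8 = 0.00000
  k=2: C(9,2)·0.861^2·0.139^7 = 0.00003
  k=3: C(9,3)·0.861^3·0.139^6 = 0.00039
  k=4: C(9,4)·0.861^4·0.139^5 = 0.00359
P(X ≤ 4) = 0.00401

0.004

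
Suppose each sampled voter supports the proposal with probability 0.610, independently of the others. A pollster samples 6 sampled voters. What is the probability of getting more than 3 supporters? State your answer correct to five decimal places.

0.56505

X ~ Binomial(6, 0.61); P(X ≥ 4) = Σ C(6,k) p^k (1−p)^(6−k) over k:
  k=4: C(6,4)·0.61^4·0.39^2 = 0.3158929
  k=5: C(6,5)·0.61^5·0.39^1 = 0.1976355
  k=6: C(6,6)·0.61^6·0.39^0 = 0.0515204
Total = 0.5650488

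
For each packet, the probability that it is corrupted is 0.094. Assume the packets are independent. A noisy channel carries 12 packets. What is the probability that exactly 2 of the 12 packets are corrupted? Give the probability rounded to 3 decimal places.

X ~ Binomial(n=12, p=0.094).
P(X=2) = C(12,2) · p^2 · (1−p)^10
= 66 · 0.008836 · 0.37263 = 0.21731

0.217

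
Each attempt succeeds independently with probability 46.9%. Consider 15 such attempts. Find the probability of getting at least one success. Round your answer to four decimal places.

0.9999

P(at least one) = 1 − P(none) = 1 − (1 − 0.469)^15
= 1 − 0.000075 = 0.999925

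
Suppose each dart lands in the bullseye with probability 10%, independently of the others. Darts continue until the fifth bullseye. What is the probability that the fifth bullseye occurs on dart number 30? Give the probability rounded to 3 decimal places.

Y = trial on which the fifth success occurs; negative binomial, r=5, p=0.10.
P(Y=30) = C(29,4) · p^5 · (1−p)^25
= 23751 · 1e-05 · 0.07179 = 0.01705

0.017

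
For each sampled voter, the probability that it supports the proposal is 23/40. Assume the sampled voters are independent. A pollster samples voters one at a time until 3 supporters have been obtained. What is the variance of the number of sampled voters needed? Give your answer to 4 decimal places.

3.8563

Y = total sampled voters until the third success; negative binomial with r=3, p=0.575.
Var(Y) = r(1−p)/p² = 3·0.425 / 0.575² = 3.856333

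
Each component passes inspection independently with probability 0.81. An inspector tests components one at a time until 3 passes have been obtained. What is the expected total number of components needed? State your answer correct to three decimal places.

Y = total components until the third success; negative binomial with r=3, p=0.81.
E[Y] = r / p = 3 / 0.81 = 3.70370

3.704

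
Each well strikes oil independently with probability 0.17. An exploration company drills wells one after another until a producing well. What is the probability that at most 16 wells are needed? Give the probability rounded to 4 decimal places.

0.9493

Y = number of wells to the first success; geometric, p = 0.17.
P(Y ≤ 16) = 1 − (1−p)^16 = 1 − 0.050728 = 0.949272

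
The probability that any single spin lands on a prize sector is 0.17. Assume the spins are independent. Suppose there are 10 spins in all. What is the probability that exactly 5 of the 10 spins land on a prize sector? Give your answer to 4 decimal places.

0.0141

X ~ Binomial(n=10, p=0.17).
P(X=5) = C(10,5) · p^5 · (1−p)^5
= 252 · 0.00014199 · 0.3939 = 0.014094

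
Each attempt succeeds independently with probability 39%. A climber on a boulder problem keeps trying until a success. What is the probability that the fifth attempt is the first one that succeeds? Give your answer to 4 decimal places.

Geometric (trials to first success), p = 0.39.
P(Y = 5) = (1−p)^4 · p = 0.13846 · 0.39 = 0.053999

0.0540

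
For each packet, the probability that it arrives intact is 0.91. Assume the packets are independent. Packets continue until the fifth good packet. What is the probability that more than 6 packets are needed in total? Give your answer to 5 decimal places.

0.09515

Needing more than 6 packets ⇔ fewer than 5 successes in the first 6. With X ~ Binomial(6, 0.91), P(Y > 6) = P(X ≤ 4).
  k=0: C(6,0)·0.91^0·0.09^6 = 0.0000005
  k=1: C(6,1)·0.91^1·0.09^5 = 0.0000322
  k=2: C(6,2)·0.91^2·0.09^4 = 0.0008150
  k=3: C(6,3)·0.91^3·0.09^3 = 0.0109871
  k=4: C(6,4)·0.91^4·0.09^2 = 0.0833186
P(X ≤ 4) = 0.0951534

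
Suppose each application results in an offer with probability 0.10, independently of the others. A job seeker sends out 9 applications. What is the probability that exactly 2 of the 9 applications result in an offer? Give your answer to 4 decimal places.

0.1722

X ~ Binomial(n=9, p=0.10).
P(X=2) = C(9,2) · p^2 · (1−p)^7
= 36 · 0.01 · 0.4783 = 0.172187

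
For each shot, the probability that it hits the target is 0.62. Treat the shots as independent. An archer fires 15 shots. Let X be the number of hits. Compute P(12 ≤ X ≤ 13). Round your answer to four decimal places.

X ~ Binomial(15, 0.62); P(12 ≤ X ≤ 13) = Σ C(15,k) p^k (1−p)^(15−k) over k:
  k=12: C(15,12)·0.62^12·0.38^3 = 0.080549
  k=13: C(15,13)·0.62^13·0.38^2 = 0.030328
Total = 0.110878

0.1109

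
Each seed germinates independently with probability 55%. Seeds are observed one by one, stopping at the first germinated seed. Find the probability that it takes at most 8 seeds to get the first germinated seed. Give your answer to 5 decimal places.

Y = number of seeds to the first success; geometric, p = 0.55.
P(Y ≤ 8) = 1 − (1−p)^8 = 1 − 0.0016815 = 0.9983185

0.99832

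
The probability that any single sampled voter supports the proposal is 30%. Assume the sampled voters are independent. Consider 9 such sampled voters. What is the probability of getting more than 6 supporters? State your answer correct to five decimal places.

0.00429

X ~ Binomial(9, 0.30); P(X ≥ 7) = Σ C(9,k) p^k (1−p)^(9−k) over k:
  k=7: C(9,7)·0.30^7·0.70^2 = 0.0038579
  k=8: C(9,8)·0.30^8·0.70^1 = 0.0004133
  k=9: C(9,9)·0.30^9·0.70^0 = 0.0000197
Total = 0.0042909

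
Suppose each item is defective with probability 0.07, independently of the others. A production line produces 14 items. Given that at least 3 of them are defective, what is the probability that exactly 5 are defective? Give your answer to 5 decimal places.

0.02509

X ~ Binomial(14, 0.07). Want P(X=5 | X≥3) = P(X=5) / P(X≥3).
P(X=5) = C(14,5)·0.07^5·0.93^9 = 0.0017511
P(X≥3) = 1 − 0.3620439 − 0.3815087 − 0.1866521 = 0.0697953
Ratio = 0.0017511 / 0.0697953 = 0.0250885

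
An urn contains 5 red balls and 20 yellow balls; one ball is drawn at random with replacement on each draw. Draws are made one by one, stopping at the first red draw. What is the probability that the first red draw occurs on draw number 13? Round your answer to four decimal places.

Geometric (trials to first success), p = 0.20.
P(Y = 13) = (1−p)^12 · p = 0.068719 · 0.20 = 0.013744

0.0137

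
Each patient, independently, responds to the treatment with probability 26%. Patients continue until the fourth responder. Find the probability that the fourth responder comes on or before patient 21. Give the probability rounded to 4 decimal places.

Finishing within 21 patients ⇔ at least 4 successes in the first 21. With X ~ Binomial(21, 0.26), P(Y ≤ 21) = 1 − P(X ≤ 3).
  k=0: C(21,0)·0.26^0·0.74^21 = 0.001794
  k=1: C(21,1)·0.26^1·0.74^20 = 0.013238
  k=2: C(21,2)·0.26^2·0.74^19 = 0.046512
  k=3: C(21,3)·0.26^3·0.74^18 = 0.103501
1 − 0.165045 = 0.834955

0.8350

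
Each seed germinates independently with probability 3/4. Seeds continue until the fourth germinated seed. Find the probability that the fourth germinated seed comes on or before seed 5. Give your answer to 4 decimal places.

0.6328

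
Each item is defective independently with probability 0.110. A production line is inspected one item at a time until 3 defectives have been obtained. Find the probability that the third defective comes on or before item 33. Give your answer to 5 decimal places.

Finishing within 33 items ⇔ at least 3 successes in the first 33. With X ~ Binomial(33, 0.11), P(Y ≤ 33) = 1 − P(X ≤ 2).
  k=0: C(33,0)·0.11^0·0.89^33 = 0.0213732
  k=1: C(33,1)·0.11^1·0.89^32 = 0.0871740
  k=2: C(33,2)·0.11^2·0.89^31 = 0.1723890
1 − 0.2809362 = 0.7190638

0.71906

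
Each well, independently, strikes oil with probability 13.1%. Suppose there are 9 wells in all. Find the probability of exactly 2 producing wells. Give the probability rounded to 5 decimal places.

X ~ Binomial(n=9, p=0.131).
P(X=2) = C(9,2) · p^2 · (1−p)^7
= 36 · 0.017161 · 0.37423 = 0.2311977

0.23120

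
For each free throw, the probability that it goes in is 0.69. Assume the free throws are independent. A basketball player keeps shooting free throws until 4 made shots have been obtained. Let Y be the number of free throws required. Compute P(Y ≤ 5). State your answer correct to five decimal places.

0.50774

Finishing within 5 free throws ⇔ at least 4 successes in the first 5. With X ~ Binomial(5, 0.69), P(Y ≤ 5) = 1 − P(X ≤ 3).
  k=0: C(5,0)·0.69^0·0.31^5 = 0.0028629
  k=1: C(5,1)·0.69^1·0.31^4 = 0.0318615
  k=2: C(5,2)·0.69^2·0.31^3 = 0.1418350
  k=3: C(5,3)·0.69^3·0.31^2 = 0.3156971
1 − 0.4922565 = 0.5077435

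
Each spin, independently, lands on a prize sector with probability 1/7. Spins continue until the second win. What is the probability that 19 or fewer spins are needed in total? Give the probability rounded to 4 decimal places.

Finishing within 19 spins ⇔ at least 2 successes in the first 19. With X ~ Binomial(19, 0.142857), P(Y ≤ 19) = 1 − P(X ≤ 1).
  k=0: C(19,0)·0.142857^0·0.857143^19 = 0.053458
  k=1: C(19,1)·0.142857^1·0.857143^18 = 0.169283
1 − 0.222741 = 0.777259

0.7773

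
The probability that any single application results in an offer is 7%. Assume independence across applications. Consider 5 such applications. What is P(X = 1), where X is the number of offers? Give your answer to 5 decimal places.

0.26182

X ~ Binomial(n=5, p=0.07).
P(X=1) = C(5,1) · p^1 · (1−p)^4
= 5 · 0.07 · 0.74805 = 0.2618182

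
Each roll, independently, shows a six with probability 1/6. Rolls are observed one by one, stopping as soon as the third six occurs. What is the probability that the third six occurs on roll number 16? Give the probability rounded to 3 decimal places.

Y = trial on which the third success occurs; negative binomial, r=3, p=0.166667.
P(Y=16) = C(15,2) · p^3 · (1−p)^13
= 105 · 0.0046296 · 0.093464 = 0.04543

0.045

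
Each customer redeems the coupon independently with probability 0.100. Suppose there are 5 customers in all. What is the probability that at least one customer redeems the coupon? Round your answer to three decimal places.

P(at least one) = 1 − P(none) = 1 − (1 − 0.10)^5
= 1 − 0.59049 = 0.40951

0.410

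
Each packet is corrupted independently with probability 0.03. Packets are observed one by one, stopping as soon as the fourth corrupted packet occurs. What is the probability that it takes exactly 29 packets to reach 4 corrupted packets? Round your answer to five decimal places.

Y = trial on which the fourth success occurs; negative binomial, r=4, p=0.03.
P(Y=29) = C(28,3) · p^4 · (1−p)^25
= 3276 · 8.1e-07 · 0.46697 = 0.0012391

0.00124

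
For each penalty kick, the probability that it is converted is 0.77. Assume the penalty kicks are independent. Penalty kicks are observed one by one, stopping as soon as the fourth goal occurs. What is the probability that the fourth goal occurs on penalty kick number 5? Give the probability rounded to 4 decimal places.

Y = trial on which the fourth success occurs; negative binomial, r=4, p=0.77.
P(Y=5) = C(4,3) · p^4 · (1−p)^1
= 4 · 0.35153 · 0.23 = 0.323408

0.3234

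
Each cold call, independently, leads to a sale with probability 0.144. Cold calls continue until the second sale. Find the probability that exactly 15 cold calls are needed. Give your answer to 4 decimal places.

0.0385

Y = trial on which the second success occurs; negative binomial, r=2, p=0.144.
P(Y=15) = C(14,1) · p^2 · (1−p)^13
= 14 · 0.020736 · 0.13248 = 0.038460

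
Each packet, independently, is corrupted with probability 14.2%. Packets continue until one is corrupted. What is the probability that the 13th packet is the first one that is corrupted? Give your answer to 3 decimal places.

Geometric (trials to first success), p = 0.142.
P(Y = 13) = (1−p)^12 · p = 0.15916 · 0.142 = 0.02260

0.023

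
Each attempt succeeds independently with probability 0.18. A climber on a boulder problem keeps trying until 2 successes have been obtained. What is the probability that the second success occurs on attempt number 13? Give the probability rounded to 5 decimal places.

Y = trial on which the second success occurs; negative binomial, r=2, p=0.18.
P(Y=13) = C(12,1) · p^2 · (1−p)^11
= 12 · 0.0324 · 0.11271 = 0.0438206

0.04382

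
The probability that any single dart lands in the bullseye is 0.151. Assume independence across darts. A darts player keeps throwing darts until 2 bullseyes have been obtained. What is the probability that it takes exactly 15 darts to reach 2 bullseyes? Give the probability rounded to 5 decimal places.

0.03801

Y = trial on which the second success occurs; negative binomial, r=2, p=0.151.
P(Y=15) = C(14,1) · p^2 · (1−p)^13
= 14 · 0.022801 · 0.11907 = 0.0380086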